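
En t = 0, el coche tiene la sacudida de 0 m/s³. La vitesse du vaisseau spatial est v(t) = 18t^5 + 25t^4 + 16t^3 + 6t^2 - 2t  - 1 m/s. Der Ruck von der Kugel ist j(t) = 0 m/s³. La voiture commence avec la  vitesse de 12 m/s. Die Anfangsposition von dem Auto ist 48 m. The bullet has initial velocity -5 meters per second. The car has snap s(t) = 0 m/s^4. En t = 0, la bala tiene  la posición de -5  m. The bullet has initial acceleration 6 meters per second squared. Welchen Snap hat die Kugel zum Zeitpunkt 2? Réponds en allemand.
Um dies zu lösen, müssen wir 1 Ableitung unserer Gleichung für den Ruck j(t) = 0 nehmen. Durch Ableiten von dem Ruck erhalten wir den Snap: s(t) = 0. Mit s(t) = 0 und Einsetzen von t = 2, finden wir s = 0.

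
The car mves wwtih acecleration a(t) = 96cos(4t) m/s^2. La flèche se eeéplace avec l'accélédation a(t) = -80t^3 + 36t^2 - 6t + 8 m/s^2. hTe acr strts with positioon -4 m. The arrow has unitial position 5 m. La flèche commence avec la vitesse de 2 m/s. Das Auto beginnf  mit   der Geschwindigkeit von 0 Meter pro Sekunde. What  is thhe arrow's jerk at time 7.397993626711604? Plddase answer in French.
Pour résoudre ceci, nous devons prendre 1 dérivée de notre équation de l'accélération a(t) = -80·t^3 + 36·t^2 - 6·t + 8. En dérivant l'accélération, nous obtenons le jerk: j(t) = -240·t^2 + 72·t - 6. De l'équation du jerk j(t) = -240·t^2 + 72·t - 6, nous substituons t = 7.397993626711604 pour obtenir j = -12608.6187870845.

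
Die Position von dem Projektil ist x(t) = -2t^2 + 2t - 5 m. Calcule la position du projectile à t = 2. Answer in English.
We have position x(t) = -2·t^2 + 2·t - 5. Substituting t = 2: x(2) = -9.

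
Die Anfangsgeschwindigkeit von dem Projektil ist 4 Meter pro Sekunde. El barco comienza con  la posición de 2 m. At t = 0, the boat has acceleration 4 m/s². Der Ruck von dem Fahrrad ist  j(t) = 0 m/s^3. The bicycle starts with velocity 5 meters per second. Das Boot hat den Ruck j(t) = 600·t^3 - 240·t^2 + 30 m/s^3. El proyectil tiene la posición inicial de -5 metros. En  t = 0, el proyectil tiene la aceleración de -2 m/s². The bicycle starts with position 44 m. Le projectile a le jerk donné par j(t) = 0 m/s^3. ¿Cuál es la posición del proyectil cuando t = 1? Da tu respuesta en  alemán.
Wir müssen unsere Gleichung für den Ruck j(t) = 0 3-mal integrieren. Das Integral von dem Ruck, mit a(0) = -2, ergibt die Beschleunigung: a(t) = -2. Das Integral von der Beschleunigung, mit v(0) = 4, ergibt die Geschwindigkeit: v(t) = 4 - 2·t. Mit ∫v(t)dt und Anwendung von x(0) = -5, finden wir x(t) = -t^2 + 4·t - 5. Aus der Gleichung für die Position x(t) = -t^2 + 4·t - 5, setzen wir t = 1 ein und erhalten x = -2.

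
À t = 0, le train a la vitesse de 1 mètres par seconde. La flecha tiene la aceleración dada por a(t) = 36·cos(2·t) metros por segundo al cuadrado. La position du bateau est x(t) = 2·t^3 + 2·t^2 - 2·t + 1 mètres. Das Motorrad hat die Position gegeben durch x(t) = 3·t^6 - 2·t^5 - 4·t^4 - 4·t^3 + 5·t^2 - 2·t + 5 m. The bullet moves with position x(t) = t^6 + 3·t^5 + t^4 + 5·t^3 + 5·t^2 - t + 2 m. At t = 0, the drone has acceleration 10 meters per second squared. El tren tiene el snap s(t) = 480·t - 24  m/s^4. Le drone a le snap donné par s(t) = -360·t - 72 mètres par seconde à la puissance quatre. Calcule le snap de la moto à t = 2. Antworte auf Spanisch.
Para resolver esto, necesitamos tomar 4 derivadas de nuestra ecuación de la posición x(t) = 3·t^6 - 2·t^5 - 4·t^4 - 4·t^3 + 5·t^2 - 2·t + 5. La derivada de la posición da la velocidad: v(t) = 18·t^5 - 10·t^4 - 16·t^3 - 12·t^2 + 10·t - 2. Derivando la velocidad, obtenemos la aceleración: a(t) = 90·t^4 - 40·t^3 - 48·t^2 - 24·t + 10. Derivando la aceleración, obtenemos la sacudida: j(t) = 360·t^3 - 120·t^2 - 96·t - 24. Tomando d/dt de j(t), encontramos s(t) = 1080·t^2 - 240·t - 96. Tenemos el snap s(t) = 1080·t^2 - 240·t - 96. Sustituyendo t = 2: s(2) = 3744.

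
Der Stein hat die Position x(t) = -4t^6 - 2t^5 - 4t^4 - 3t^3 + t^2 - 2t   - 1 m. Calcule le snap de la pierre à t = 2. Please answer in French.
Pour résoudre ceci, nous devons prendre 4 dérivées de notre équation de la position x(t) = -4·t^6 - 2·t^5 - 4·t^4 - 3·t^3 + t^2 - 2·t - 1. En dérivant la position, nous obtenons la vitesse: v(t) = -24·t^5 - 10·t^4 - 16·t^3 - 9·t^2 + 2·t - 2. En prenant d/dt de v(t), nous trouvons a(t) = -120·t^4 - 40·t^3 - 48·t^2 - 18·t + 2. En prenant d/dt de a(t), nous trouvons j(t) = -480·t^3 - 120·t^2 - 96·t - 18. En dérivant le jerk, nous obtenons le snap: s(t) = -1440·t^2 - 240·t - 96. Nous avons le snap s(t) = -1440·t^2 - 240·t - 96. En substituant t = 2: s(2) = -6336.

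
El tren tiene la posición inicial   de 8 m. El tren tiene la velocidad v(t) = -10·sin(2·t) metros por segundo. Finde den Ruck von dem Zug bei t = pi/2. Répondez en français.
En partant de la vitesse v(t) = -10·sin(2·t), nous prenons 2 dérivées. En prenant d/dt de v(t), nous trouvons a(t) = -20·cos(2·t). En dérivant l'accélération, nous obtenons le jerk: j(t) = 40·sin(2·t). En utilisant j(t) = 40·sin(2·t) et en substituant t = pi/2, nous trouvons j = 0.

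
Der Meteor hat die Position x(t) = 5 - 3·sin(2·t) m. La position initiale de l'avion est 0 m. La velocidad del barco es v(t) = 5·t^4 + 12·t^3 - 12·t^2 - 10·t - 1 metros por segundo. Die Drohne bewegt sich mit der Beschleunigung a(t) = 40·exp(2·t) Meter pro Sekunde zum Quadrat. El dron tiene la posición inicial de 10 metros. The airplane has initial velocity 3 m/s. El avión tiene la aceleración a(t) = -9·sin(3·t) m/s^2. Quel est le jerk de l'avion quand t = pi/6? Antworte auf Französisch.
Nous devons dériver notre équation de l'accélération a(t) = -9·sin(3·t) 1 fois. La dérivée de l'accélération donne le jerk: j(t) = -27·cos(3·t). Nous avons le jerk j(t) = -27·cos(3·t). En substituant t = pi/6: j(pi/6) = 0.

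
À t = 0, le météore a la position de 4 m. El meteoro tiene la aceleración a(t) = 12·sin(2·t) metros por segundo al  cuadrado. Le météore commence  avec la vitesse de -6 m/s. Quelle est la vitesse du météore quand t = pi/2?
En partant de l'accélération a(t) = 12·sin(2·t), nous prenons 1 intégrale. En prenant ∫a(t)dt et en appliquant v(0) = -6, nous trouvons v(t) = -6·cos(2·t). Nous avons la vitesse v(t) = -6·cos(2·t). En substituant t = pi/2: v(pi/2) = 6.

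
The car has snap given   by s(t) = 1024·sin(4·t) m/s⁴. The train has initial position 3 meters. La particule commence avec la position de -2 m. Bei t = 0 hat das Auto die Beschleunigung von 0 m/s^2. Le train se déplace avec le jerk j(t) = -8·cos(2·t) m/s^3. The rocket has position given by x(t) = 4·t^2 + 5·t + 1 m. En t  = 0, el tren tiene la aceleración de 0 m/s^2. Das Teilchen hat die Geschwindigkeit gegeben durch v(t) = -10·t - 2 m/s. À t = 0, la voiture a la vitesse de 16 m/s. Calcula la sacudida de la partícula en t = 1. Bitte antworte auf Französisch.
Pour résoudre ceci, nous devons prendre 2 dérivées de notre équation de la vitesse v(t) = -10·t - 2. En prenant d/dt de v(t), nous trouvons a(t) = -10. La dérivée de l'accélération donne le jerk: j(t) = 0. Nous avons le jerk j(t) = 0. En substituant t = 1: j(1) = 0.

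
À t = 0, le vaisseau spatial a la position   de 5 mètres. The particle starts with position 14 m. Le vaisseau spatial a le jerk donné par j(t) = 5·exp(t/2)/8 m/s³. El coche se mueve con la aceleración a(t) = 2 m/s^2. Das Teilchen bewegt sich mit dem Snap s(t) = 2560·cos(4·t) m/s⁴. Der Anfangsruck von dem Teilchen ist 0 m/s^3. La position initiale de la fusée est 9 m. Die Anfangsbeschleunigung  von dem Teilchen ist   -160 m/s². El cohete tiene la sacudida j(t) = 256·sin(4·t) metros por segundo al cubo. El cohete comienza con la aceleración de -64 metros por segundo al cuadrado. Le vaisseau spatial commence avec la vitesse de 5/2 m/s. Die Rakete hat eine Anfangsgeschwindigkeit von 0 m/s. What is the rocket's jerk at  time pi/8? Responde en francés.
En utilisant j(t) = 256·sin(4·t) et en substituant t = pi/8, nous trouvons j = 256.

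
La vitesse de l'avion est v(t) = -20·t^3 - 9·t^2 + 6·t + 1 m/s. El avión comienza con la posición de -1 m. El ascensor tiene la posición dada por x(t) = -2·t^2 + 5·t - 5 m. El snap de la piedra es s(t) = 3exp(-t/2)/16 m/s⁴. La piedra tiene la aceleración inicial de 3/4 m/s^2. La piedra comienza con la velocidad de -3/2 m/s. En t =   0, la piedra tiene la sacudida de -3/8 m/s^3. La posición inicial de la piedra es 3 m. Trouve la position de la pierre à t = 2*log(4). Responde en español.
Para resolver esto, necesitamos tomar 4 integrales de nuestra ecuación del snap s(t) = 3·exp(-t/2)/16. Integrando el snap y usando la condición inicial j(0) = -3/8, obtenemos j(t) = -3·exp(-t/2)/8. Integrando la sacudida y usando la condición inicial a(0) = 3/4, obtenemos a(t) = 3·exp(-t/2)/4. La antiderivada de la aceleración es la velocidad. Usando v(0) = -3/2, obtenemos v(t) = -3·exp(-t/2)/2. La integral de la velocidad, con x(0) = 3, da la posición: x(t) = 3·exp(-t/2). Tenemos la posición x(t) = 3·exp(-t/2). Sustituyendo t = 2*log(4): x(2*log(4)) = 3/4.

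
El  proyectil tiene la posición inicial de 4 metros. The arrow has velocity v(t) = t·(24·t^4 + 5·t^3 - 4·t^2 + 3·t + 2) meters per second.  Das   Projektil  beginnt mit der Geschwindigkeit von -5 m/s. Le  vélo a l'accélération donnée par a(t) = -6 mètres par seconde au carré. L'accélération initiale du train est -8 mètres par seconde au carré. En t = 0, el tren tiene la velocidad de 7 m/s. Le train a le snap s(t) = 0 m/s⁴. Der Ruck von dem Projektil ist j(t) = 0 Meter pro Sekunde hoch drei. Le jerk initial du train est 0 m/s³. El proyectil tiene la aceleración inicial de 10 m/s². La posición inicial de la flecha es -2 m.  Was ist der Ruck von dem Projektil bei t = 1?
Aus der Gleichung für den Ruck j(t) = 0, setzen wir t = 1 ein und erhalten j = 0.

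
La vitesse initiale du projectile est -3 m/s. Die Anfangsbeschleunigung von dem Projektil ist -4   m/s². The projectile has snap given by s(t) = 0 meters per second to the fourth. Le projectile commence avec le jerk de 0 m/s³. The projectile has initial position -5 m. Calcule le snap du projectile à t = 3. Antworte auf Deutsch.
Aus der Gleichung für den Snap s(t) = 0, setzen wir t = 3 ein und erhalten s = 0.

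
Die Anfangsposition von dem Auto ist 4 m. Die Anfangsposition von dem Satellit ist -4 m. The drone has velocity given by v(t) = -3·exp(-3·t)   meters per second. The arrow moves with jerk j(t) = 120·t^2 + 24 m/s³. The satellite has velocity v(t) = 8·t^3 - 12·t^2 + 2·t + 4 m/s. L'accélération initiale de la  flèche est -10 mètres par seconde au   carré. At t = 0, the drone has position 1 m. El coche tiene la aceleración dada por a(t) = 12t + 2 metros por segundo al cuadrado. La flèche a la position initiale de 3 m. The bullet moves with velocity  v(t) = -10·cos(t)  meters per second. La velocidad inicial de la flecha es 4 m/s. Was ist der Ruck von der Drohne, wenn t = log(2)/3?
Um dies zu lösen, müssen wir 2 Ableitungen unserer Gleichung für die Geschwindigkeit v(t) = -3·exp(-3·t) nehmen. Mit d/dt von v(t) finden wir a(t) = 9·exp(-3·t). Die Ableitung von der Beschleunigung ergibt den Ruck: j(t) = -27·exp(-3·t). Wir haben den Ruck j(t) = -27·exp(-3·t). Durch Einsetzen von t = log(2)/3: j(log(2)/3) = -27/2.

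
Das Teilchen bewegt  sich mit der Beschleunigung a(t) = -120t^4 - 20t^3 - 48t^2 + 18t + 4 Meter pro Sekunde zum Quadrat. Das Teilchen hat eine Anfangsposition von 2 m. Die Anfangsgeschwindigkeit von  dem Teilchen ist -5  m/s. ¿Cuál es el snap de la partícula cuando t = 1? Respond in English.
Starting from acceleration a(t) = -120·t^4 - 20·t^3 - 48·t^2 + 18·t + 4, we take 2 derivatives. Differentiating acceleration, we get jerk: j(t) = -480·t^3 - 60·t^2 - 96·t + 18. Differentiating jerk, we get snap: s(t) = -1440·t^2 - 120·t - 96. From the given snap equation s(t) = -1440·t^2 - 120·t - 96, we substitute t = 1 to get s = -1656.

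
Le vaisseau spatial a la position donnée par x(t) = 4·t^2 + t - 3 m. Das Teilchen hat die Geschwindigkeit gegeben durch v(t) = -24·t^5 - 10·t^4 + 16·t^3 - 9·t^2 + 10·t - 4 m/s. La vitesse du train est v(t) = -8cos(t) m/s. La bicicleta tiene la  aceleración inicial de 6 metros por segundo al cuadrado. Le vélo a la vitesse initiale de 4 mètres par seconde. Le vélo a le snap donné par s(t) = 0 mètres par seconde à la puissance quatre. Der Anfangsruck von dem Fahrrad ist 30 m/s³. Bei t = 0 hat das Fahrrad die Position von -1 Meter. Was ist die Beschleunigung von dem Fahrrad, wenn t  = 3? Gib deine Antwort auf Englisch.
Starting from snap s(t) = 0, we take 2 antiderivatives. Integrating snap and using the initial condition j(0) = 30, we get j(t) = 30. Integrating jerk and using the initial condition a(0) = 6, we get a(t) = 30·t + 6. Using a(t) = 30·t + 6 and substituting t = 3, we find a = 96.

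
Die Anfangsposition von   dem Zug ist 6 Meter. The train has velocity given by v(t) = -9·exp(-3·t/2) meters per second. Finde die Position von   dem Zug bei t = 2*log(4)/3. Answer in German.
Um dies zu lösen, müssen wir 1 Stammfunktion unserer Gleichung für die Geschwindigkeit v(t) = -9·exp(-3·t/2) finden. Mit ∫v(t)dt und Anwendung von x(0) = 6, finden wir x(t) = 6·exp(-3·t/2). Mit x(t) = 6·exp(-3·t/2) und Einsetzen von t = 2*log(4)/3, finden wir x = 3/2.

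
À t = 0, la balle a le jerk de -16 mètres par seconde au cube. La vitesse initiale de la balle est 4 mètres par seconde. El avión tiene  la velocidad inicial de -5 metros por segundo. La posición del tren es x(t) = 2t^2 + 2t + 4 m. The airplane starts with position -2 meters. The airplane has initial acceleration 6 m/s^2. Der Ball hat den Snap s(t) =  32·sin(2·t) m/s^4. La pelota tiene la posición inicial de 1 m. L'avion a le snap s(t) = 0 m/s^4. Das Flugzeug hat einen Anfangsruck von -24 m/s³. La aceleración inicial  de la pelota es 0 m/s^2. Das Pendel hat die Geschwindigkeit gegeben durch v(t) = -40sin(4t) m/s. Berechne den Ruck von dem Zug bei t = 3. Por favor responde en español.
Para resolver esto, necesitamos tomar 3 derivadas de nuestra ecuación de la posición x(t) = 2·t^2 + 2·t + 4. La derivada de la posición da la velocidad: v(t) = 4·t + 2. Tomando d/dt de v(t), encontramos a(t) = 4. Tomando d/dt de a(t), encontramos j(t) = 0. Tenemos la sacudida j(t) = 0. Sustituyendo t = 3: j(3) = 0.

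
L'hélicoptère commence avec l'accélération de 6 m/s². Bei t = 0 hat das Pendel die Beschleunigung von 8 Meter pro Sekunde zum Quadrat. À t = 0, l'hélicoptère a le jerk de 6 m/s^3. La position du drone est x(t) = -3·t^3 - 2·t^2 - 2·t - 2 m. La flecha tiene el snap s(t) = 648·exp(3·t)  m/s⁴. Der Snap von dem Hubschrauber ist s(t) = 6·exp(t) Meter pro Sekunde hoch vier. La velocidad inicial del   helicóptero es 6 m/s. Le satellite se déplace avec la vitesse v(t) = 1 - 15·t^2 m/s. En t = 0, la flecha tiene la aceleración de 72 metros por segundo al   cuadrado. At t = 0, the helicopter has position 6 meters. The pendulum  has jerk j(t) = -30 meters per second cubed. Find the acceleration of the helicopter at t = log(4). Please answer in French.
Pour résoudre ceci, nous devons prendre 2 intégrales de notre équation du snap s(t) = 6·exp(t). L'intégrale du snap est le jerk. En utilisant j(0) = 6, nous obtenons j(t) = 6·exp(t). En prenant ∫j(t)dt et en appliquant a(0) = 6, nous trouvons a(t) = 6·exp(t). De l'équation de l'accélération a(t) = 6·exp(t), nous substituons t = log(4) pour obtenir a = 24.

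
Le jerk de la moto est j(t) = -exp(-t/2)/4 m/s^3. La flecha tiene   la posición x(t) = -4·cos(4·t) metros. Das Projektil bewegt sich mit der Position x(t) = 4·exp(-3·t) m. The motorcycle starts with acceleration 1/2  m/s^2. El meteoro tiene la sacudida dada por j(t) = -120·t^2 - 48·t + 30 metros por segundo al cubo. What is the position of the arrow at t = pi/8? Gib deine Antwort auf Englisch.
Using x(t) = -4·cos(4·t) and substituting t = pi/8, we find x = 0.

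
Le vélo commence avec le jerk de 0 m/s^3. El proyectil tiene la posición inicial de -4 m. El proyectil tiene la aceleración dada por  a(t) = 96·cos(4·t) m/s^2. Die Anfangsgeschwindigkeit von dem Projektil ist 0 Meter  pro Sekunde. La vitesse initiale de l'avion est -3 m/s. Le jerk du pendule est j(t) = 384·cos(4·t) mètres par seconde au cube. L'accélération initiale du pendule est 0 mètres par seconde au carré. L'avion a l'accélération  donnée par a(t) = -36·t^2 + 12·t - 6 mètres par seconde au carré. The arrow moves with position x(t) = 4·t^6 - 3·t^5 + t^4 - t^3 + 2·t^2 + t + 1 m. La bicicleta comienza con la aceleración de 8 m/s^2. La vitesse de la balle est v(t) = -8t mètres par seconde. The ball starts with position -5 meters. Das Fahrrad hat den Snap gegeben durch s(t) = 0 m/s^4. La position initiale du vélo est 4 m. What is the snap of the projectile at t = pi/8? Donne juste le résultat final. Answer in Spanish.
En t = pi/8, s = 0.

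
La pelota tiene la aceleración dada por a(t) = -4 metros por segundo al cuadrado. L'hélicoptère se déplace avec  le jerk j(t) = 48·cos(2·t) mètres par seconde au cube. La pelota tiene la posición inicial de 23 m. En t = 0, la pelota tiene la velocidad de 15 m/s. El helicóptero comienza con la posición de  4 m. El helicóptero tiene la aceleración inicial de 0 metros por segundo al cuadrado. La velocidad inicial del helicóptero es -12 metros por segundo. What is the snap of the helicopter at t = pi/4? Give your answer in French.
En partant du jerk j(t) = 48·cos(2·t), nous prenons 1 dérivée. En prenant d/dt de j(t), nous trouvons s(t) = -96·sin(2·t). Nous avons le snap s(t) = -96·sin(2·t). En substituant t = pi/4: s(pi/4) = -96.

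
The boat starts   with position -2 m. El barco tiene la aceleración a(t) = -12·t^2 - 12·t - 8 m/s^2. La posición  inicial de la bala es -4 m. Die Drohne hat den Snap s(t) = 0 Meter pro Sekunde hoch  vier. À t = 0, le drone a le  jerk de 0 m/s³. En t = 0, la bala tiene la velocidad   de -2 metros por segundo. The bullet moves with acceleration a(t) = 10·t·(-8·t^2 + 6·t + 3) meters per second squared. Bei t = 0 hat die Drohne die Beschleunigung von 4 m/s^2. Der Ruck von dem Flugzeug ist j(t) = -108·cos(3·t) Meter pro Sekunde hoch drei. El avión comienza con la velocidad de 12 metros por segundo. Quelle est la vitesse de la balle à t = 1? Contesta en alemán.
Ausgehend von der Beschleunigung a(t) = 10·t·(-8·t^2 + 6·t + 3), nehmen wir 1 Stammfunktion. Durch Integration von der Beschleunigung und Verwendung der Anfangsbedingung v(0) = -2, erhalten wir v(t) = -20·t^4 + 20·t^3 + 15·t^2 - 2. Wir haben die Geschwindigkeit v(t) = -20·t^4 + 20·t^3 + 15·t^2 - 2. Durch Einsetzen von t = 1: v(1) = 13.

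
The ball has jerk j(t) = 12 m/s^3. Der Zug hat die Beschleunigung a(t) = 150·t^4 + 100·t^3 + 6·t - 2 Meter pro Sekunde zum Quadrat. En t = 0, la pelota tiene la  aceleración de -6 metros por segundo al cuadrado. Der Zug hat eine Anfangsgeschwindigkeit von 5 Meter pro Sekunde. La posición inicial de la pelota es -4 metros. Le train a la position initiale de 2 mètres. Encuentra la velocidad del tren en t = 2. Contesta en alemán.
Wir müssen unsere Gleichung für die Beschleunigung a(t) = 150·t^4 + 100·t^3 + 6·t - 2 1-mal integrieren. Das Integral von der Beschleunigung ist die Geschwindigkeit. Mit v(0) = 5 erhalten wir v(t) = 30·t^5 + 25·t^4 + 3·t^2 - 2·t + 5. Mit v(t) = 30·t^5 + 25·t^4 + 3·t^2 - 2·t + 5 und Einsetzen von t = 2, finden wir v = 1373.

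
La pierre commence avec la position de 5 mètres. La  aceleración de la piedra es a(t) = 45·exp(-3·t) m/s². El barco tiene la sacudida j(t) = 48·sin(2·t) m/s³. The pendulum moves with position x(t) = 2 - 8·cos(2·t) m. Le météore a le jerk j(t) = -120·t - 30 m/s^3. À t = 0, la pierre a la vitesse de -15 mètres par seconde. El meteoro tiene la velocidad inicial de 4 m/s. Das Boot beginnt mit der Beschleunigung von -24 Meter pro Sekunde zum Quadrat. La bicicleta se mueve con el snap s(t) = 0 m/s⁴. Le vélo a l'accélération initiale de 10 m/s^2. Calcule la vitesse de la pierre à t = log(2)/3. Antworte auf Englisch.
Starting from acceleration a(t) = 45·exp(-3·t), we take 1 antiderivative. The antiderivative of acceleration, with v(0) = -15, gives velocity: v(t) = -15·exp(-3·t). Using v(t) = -15·exp(-3·t) and substituting t = log(2)/3, we find v = -15/2.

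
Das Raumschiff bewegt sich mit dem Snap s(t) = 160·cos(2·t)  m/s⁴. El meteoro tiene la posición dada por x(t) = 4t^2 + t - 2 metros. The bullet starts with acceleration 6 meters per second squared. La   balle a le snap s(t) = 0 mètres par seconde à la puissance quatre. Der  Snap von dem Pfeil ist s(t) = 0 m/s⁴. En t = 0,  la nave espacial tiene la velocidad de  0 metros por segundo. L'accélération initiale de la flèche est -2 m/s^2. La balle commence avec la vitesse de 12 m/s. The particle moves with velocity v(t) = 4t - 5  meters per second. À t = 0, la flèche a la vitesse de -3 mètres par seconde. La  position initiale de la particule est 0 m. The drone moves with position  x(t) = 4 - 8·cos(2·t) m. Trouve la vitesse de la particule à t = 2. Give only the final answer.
La réponse est 3.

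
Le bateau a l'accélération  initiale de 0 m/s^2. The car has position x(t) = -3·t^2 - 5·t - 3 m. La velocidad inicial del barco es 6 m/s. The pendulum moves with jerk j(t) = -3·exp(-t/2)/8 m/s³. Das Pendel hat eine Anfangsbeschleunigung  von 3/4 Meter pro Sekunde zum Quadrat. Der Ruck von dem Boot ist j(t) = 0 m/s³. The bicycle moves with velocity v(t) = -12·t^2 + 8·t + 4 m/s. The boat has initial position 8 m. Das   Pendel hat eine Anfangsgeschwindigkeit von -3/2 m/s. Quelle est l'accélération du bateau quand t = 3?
Nous devons intégrer notre équation du jerk j(t) = 0 1 fois. En prenant ∫j(t)dt et en appliquant a(0) = 0, nous trouvons a(t) = 0. De l'équation de l'accélération a(t) = 0, nous substituons t = 3 pour obtenir a = 0.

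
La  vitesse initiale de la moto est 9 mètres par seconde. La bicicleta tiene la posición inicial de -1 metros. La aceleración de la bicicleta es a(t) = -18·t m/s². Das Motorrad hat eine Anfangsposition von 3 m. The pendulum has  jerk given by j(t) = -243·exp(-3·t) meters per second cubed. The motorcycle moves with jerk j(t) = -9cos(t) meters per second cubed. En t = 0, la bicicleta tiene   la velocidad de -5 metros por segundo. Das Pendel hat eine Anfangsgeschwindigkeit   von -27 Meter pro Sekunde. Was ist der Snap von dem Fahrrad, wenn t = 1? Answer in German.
Ausgehend von der Beschleunigung a(t) = -18·t, nehmen wir 2 Ableitungen. Durch Ableiten von der Beschleunigung erhalten wir den Ruck: j(t) = -18. Die Ableitung von dem Ruck ergibt den Snap: s(t) = 0. Wir haben den Snap s(t) = 0. Durch Einsetzen von t = 1: s(1) = 0.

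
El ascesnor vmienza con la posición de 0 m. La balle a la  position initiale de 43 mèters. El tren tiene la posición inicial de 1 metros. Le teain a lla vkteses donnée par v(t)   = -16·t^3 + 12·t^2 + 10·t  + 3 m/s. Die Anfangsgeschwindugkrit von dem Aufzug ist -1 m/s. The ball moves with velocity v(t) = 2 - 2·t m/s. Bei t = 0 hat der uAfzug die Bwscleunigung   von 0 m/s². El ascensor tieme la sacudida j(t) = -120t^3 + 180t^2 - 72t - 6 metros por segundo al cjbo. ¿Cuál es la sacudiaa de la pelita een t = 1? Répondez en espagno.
Para resolver esto, necesitamos tomar 2 derivadas de nuestra ecuación de la velocidad v(t) = 2 - 2·t. La derivada de la velocidad da la aceleración: a(t) = -2. Tomando d/dt de a(t), encontramos j(t) = 0. Tenemos la sacudida j(t) = 0. Sustituyendo t = 1: j(1) = 0.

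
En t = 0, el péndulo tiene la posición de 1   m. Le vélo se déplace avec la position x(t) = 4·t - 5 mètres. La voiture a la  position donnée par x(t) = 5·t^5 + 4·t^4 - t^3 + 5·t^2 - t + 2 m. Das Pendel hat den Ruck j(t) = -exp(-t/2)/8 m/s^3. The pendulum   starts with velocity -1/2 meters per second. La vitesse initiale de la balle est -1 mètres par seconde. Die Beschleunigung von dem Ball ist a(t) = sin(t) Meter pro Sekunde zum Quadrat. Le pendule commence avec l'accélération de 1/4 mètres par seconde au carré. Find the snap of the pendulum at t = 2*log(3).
Starting from jerk j(t) = -exp(-t/2)/8, we take 1 derivative. The derivative of jerk gives snap: s(t) = exp(-t/2)/16. We have snap s(t) = exp(-t/2)/16. Substituting t = 2*log(3): s(2*log(3)) = 1/48.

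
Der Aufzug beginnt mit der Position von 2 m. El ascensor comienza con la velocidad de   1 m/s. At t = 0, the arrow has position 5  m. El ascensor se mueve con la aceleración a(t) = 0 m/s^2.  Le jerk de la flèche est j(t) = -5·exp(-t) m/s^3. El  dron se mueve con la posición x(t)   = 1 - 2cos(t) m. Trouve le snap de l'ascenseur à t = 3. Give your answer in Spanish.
Partiendo de la aceleración a(t) = 0, tomamos 2 derivadas. Derivando la aceleración, obtenemos la sacudida: j(t) = 0. La derivada de la sacudida da el snap: s(t) = 0. Usando s(t) = 0 y sustituyendo t = 3, encontramos s = 0.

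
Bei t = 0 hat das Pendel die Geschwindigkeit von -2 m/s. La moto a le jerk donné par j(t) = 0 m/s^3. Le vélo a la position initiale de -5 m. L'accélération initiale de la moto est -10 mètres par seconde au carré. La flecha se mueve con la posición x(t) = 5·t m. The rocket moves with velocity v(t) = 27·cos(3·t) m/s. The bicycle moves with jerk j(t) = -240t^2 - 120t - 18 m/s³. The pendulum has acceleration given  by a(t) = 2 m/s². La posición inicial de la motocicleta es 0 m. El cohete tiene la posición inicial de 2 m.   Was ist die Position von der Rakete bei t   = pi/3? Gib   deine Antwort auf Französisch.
Nous devons intégrer notre équation de la vitesse v(t) = 27·cos(3·t) 1 fois. En prenant ∫v(t)dt et en appliquant x(0) = 2, nous trouvons x(t) = 9·sin(3·t) + 2. En utilisant x(t) = 9·sin(3·t) + 2 et en substituant t = pi/3, nous trouvons x = 2.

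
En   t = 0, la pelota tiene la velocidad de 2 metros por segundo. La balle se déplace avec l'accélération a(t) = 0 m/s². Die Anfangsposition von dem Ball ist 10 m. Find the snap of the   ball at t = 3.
To solve this, we need to take 2 derivatives of our acceleration equation a(t) = 0. Taking d/dt of a(t), we find j(t) = 0. Differentiating jerk, we get snap: s(t) = 0. We have snap s(t) = 0. Substituting t = 3: s(3) = 0.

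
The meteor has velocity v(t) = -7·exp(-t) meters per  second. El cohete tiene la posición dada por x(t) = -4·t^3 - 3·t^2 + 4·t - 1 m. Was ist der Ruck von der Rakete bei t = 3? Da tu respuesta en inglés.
Starting from position x(t) = -4·t^3 - 3·t^2 + 4·t - 1, we take 3 derivatives. The derivative of position gives velocity: v(t) = -12·t^2 - 6·t + 4. Differentiating velocity, we get acceleration: a(t) = -24·t - 6. Differentiating acceleration, we get jerk: j(t) = -24. We have jerk j(t) = -24. Substituting t = 3: j(3) = -24.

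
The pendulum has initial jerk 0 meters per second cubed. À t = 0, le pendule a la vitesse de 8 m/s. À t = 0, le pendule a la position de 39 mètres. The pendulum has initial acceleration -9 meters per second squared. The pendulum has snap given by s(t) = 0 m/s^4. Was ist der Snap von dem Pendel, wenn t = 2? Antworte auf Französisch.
De l'équation du snap s(t) = 0, nous substituons t = 2 pour obtenir s = 0.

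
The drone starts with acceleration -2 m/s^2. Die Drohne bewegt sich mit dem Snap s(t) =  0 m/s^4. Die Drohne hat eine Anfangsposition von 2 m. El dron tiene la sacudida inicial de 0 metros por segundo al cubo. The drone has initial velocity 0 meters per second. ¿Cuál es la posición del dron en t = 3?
Necesitamos integrar nuestra ecuación del snap s(t) = 0 4 veces. Integrando el snap y usando la condición inicial j(0) = 0, obtenemos j(t) = 0. La integral de la sacudida, con a(0) = -2, da la aceleración: a(t) = -2. Integrando la aceleración y usando la condición inicial v(0) = 0, obtenemos v(t) = -2·t. La antiderivada de la velocidad, con x(0) = 2, da la posición: x(t) = 2 - t^2. De la ecuación de la posición x(t) = 2 - t^2, sustituimos t = 3 para obtener x = -7.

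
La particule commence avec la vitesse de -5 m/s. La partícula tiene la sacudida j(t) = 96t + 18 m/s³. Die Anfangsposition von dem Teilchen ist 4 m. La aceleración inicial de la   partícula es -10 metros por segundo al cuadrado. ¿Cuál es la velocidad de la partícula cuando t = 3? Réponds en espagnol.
Para resolver esto, necesitamos tomar 2 antiderivadas de nuestra ecuación de la sacudida j(t) = 96·t + 18. Integrando la sacudida y usando la condición inicial a(0) = -10, obtenemos a(t) = 48·t^2 + 18·t - 10. Integrando la aceleración y usando la condición inicial v(0) = -5, obtenemos v(t) = 16·t^3 + 9·t^2 - 10·t - 5. Tenemos la velocidad v(t) = 16·t^3 + 9·t^2 - 10·t - 5. Sustituyendo t = 3: v(3) = 478.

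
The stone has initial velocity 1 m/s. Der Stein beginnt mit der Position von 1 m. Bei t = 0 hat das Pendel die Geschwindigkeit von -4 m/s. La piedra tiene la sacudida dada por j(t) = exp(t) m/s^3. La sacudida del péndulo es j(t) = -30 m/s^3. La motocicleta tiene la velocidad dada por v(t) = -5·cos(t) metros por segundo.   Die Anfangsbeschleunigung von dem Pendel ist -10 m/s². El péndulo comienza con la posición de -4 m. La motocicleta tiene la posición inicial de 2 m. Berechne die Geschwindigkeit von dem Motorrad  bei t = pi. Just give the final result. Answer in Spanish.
v(pi) = 5.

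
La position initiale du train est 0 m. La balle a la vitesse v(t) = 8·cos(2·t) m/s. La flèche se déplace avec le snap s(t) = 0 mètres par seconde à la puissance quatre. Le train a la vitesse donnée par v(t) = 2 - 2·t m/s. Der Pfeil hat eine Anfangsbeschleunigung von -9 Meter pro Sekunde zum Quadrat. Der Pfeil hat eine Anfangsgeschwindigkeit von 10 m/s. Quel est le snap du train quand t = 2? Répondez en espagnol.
Partiendo de la velocidad v(t) = 2 - 2·t, tomamos 3 derivadas. La derivada de la velocidad da la aceleración: a(t) = -2. Tomando d/dt de a(t), encontramos j(t) = 0. Derivando la sacudida, obtenemos el snap: s(t) = 0. De la ecuación del snap s(t) = 0, sustituimos t = 2 para obtener s = 0.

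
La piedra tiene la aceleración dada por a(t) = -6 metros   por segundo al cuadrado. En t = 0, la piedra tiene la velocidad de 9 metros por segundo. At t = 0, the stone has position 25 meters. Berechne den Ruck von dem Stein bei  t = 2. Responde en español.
Debemos derivar nuestra ecuación de la aceleración a(t) = -6 1 vez. La derivada de la aceleración da la sacudida: j(t) = 0. Usando j(t) = 0 y sustituyendo t = 2, encontramos j = 0.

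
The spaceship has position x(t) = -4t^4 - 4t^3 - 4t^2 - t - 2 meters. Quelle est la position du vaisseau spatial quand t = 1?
En utilisant x(t) = -4·t^4 - 4·t^3 - 4·t^2 - t - 2 et en substituant t = 1, nous trouvons x = -15.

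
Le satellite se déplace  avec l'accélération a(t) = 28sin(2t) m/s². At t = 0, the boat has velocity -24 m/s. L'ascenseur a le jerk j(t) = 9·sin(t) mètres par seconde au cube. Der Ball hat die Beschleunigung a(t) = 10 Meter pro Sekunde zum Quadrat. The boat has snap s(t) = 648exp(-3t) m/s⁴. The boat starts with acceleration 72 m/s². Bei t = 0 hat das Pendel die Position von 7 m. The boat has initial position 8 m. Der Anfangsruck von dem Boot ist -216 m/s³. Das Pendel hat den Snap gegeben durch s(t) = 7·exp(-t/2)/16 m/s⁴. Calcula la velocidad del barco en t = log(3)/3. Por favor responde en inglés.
We need to integrate our snap equation s(t) = 648·exp(-3·t) 3 times. The antiderivative of snap, with j(0) = -216, gives jerk: j(t) = -216·exp(-3·t). Integrating jerk and using the initial condition a(0) = 72, we get a(t) = 72·exp(-3·t). The antiderivative of acceleration, with v(0) = -24, gives velocity: v(t) = -24·exp(-3·t). We have velocity v(t) = -24·exp(-3·t). Substituting t = log(3)/3: v(log(3)/3) = -8.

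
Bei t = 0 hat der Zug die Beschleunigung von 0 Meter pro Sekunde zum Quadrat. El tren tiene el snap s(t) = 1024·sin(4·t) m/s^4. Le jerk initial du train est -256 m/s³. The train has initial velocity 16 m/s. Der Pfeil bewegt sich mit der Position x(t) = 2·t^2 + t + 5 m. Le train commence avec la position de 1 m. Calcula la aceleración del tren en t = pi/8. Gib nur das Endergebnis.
La respuesta es -64.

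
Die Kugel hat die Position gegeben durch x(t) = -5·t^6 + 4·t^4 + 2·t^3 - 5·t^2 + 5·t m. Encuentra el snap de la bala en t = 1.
Partiendo de la posición x(t) = -5·t^6 + 4·t^4 + 2·t^3 - 5·t^2 + 5·t, tomamos 4 derivadas. Derivando la posición, obtenemos la velocidad: v(t) = -30·t^5 + 16·t^3 + 6·t^2 - 10·t + 5. Derivando la velocidad, obtenemos la aceleración: a(t) = -150·t^4 + 48·t^2 + 12·t - 10. La derivada de la aceleración da la sacudida: j(t) = -600·t^3 + 96·t + 12. La derivada de la sacudida da el snap: s(t) = 96 - 1800·t^2. De la ecuación del snap s(t) = 96 - 1800·t^2, sustituimos t = 1 para obtener s = -1704.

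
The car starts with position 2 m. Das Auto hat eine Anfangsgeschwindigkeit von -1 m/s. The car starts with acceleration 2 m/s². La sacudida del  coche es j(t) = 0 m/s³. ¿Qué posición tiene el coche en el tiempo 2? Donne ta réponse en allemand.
Um dies zu lösen, müssen wir 3 Integrale unserer Gleichung für den Ruck j(t) = 0 finden. Mit ∫j(t)dt und Anwendung von a(0) = 2, finden wir a(t) = 2. Das Integral von der Beschleunigung ist die Geschwindigkeit. Mit v(0) = -1 erhalten wir v(t) = 2·t - 1. Das Integral von der Geschwindigkeit, mit x(0) = 2, ergibt die Position: x(t) = t^2 - t + 2. Aus der Gleichung für die Position x(t) = t^2 - t + 2, setzen wir t = 2 ein und erhalten x = 4.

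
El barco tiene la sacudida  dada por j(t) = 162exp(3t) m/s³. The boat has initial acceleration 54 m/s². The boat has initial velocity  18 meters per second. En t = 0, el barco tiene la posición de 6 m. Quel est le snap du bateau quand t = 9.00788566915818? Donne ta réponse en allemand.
Ausgehend von dem Ruck j(t) = 162·exp(3·t), nehmen wir 1 Ableitung. Durch Ableiten von dem Ruck erhalten wir den Snap: s(t) = 486·exp(3·t). Aus der Gleichung für den Snap s(t) = 486·exp(3·t), setzen wir t = 9.00788566915818 ein und erhalten s = 264765496526485.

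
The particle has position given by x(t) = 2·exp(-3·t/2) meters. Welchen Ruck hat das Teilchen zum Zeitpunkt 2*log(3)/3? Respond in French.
Pour résoudre ceci, nous devons prendre 3 dérivées de notre équation de la position x(t) = 2·exp(-3·t/2). En dérivant la position, nous obtenons la vitesse: v(t) = -3·exp(-3·t/2). En prenant d/dt de v(t), nous trouvons a(t) = 9·exp(-3·t/2)/2. En prenant d/dt de a(t), nous trouvons j(t) = -27·exp(-3·t/2)/4. Nous avons le jerk j(t) = -27·exp(-3·t/2)/4. En substituant t = 2*log(3)/3: j(2*log(3)/3) = -9/4.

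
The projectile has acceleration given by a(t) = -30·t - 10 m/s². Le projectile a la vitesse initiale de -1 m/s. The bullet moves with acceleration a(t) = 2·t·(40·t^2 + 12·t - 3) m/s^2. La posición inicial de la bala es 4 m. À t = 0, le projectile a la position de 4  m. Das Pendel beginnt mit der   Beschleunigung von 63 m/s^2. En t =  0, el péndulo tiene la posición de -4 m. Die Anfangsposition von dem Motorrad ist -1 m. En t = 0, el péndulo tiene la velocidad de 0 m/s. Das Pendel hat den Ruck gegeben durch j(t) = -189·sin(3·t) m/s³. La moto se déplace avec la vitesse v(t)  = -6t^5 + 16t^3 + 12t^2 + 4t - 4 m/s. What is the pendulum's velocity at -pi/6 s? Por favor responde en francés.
En partant du jerk j(t) = -189·sin(3·t), nous prenons 2 intégrales. La primitive du jerk, avec a(0) = 63, donne l'accélération: a(t) = 63·cos(3·t). En prenant ∫a(t)dt et en appliquant v(0) = 0, nous trouvons v(t) = 21·sin(3·t). Nous avons la vitesse v(t) = 21·sin(3·t). En substituant t = -pi/6: v(-pi/6) = -21.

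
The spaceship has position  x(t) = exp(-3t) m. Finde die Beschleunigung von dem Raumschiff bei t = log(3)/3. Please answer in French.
Pour résoudre ceci, nous devons prendre 2 dérivées de notre équation de la position x(t) = exp(-3·t). La dérivée de la position donne la vitesse: v(t) = -3·exp(-3·t). La dérivée de la vitesse donne l'accélération: a(t) = 9·exp(-3·t). Nous avons l'accélération a(t) = 9·exp(-3·t). En substituant t = log(3)/3: a(log(3)/3) = 3.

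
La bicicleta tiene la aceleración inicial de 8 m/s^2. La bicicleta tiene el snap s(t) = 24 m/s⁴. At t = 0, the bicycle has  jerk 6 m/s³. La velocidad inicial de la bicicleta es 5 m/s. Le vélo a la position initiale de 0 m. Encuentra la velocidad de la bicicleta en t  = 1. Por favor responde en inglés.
Starting from snap s(t) = 24, we take 3 antiderivatives. The antiderivative of snap is jerk. Using j(0) = 6, we get j(t) = 24·t + 6. The antiderivative of jerk, with a(0) = 8, gives acceleration: a(t) = 12·t^2 + 6·t + 8. The antiderivative of acceleration, with v(0) = 5, gives velocity: v(t) = 4·t^3 + 3·t^2 + 8·t + 5. Using v(t) = 4·t^3 + 3·t^2 + 8·t + 5 and substituting t = 1, we find v = 20.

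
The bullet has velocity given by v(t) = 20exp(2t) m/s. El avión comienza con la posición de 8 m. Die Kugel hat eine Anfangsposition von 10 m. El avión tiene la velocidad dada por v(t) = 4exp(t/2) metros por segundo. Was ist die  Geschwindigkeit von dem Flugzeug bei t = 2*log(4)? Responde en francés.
De l'équation de la vitesse v(t) = 4·exp(t/2), nous substituons t = 2*log(4) pour obtenir v = 16.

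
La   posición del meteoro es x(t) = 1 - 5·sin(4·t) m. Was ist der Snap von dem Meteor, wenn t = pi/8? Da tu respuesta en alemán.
Ausgehend von der Position x(t) = 1 - 5·sin(4·t), nehmen wir 4 Ableitungen. Durch Ableiten von der Position erhalten wir die Geschwindigkeit: v(t) = -20·cos(4·t). Durch Ableiten von der Geschwindigkeit erhalten wir die Beschleunigung: a(t) = 80·sin(4·t). Durch Ableiten von der Beschleunigung erhalten wir den Ruck: j(t) = 320·cos(4·t). Mit d/dt von j(t) finden wir s(t) = -1280·sin(4·t). Aus der Gleichung für den Snap s(t) = -1280·sin(4·t), setzen wir t = pi/8 ein und erhalten s = -1280.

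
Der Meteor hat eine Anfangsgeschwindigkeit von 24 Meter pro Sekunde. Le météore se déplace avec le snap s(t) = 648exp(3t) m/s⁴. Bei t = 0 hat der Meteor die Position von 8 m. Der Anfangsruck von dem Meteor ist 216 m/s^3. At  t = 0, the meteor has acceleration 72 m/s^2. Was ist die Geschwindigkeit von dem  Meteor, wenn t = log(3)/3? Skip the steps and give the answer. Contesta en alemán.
v(log(3)/3) = 72.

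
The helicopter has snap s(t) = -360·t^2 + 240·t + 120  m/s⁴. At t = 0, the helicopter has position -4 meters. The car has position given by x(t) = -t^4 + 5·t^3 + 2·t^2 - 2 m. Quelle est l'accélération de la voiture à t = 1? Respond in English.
Starting from position x(t) = -t^4 + 5·t^3 + 2·t^2 - 2, we take 2 derivatives. Differentiating position, we get velocity: v(t) = -4·t^3 + 15·t^2 + 4·t. The derivative of velocity gives acceleration: a(t) = -12·t^2 + 30·t + 4. We have acceleration a(t) = -12·t^2 + 30·t + 4. Substituting t = 1: a(1) = 22.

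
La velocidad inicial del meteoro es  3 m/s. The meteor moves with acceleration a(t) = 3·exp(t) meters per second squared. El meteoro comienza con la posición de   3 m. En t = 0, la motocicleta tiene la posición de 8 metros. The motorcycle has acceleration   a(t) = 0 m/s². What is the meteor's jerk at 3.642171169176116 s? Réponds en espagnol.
Partiendo de la aceleración a(t) = 3·exp(t), tomamos 1 derivada. La derivada de la aceleración da la sacudida: j(t) = 3·exp(t). Usando j(t) = 3·exp(t) y sustituyendo t = 3.642171169176116, encontramos j = 114.523891182497.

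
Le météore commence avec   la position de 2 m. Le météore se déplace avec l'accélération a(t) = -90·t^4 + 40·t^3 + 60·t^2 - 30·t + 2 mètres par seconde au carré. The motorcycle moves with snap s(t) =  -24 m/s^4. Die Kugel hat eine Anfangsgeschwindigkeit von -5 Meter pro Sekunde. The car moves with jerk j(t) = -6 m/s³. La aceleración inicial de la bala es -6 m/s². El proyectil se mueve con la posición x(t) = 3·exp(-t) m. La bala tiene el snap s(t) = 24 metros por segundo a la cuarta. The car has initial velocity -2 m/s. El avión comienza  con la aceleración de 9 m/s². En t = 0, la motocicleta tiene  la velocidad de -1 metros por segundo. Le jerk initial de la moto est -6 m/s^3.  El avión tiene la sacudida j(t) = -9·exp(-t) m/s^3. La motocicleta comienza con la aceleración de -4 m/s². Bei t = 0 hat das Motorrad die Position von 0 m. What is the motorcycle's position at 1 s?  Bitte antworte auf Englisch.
To find the answer, we compute 4 integrals of s(t) = -24. Taking ∫s(t)dt and applying j(0) = -6, we find j(t) = -24·t - 6. Integrating jerk and using the initial condition a(0) = -4, we get a(t) = -12·t^2 - 6·t - 4. Finding the integral of a(t) and using v(0) = -1: v(t) = -4·t^3 - 3·t^2 - 4·t - 1. The integral of velocity, with x(0) = 0, gives position: x(t) = -t^4 - t^3 - 2·t^2 - t. Using x(t) = -t^4 - t^3 - 2·t^2 - t and substituting t = 1, we find x = -5.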